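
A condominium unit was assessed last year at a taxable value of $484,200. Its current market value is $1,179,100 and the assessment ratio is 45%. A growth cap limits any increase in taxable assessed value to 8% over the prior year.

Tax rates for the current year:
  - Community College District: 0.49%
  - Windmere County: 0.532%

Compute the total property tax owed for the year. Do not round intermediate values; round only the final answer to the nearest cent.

$5,344.41

Uncapped assessed value = $1,179,100 × 0.45 = $530,595
Cap limit = $484,200 × 1.08 = $522,936
Taxable assessed value = min($530,595, $522,936) = $522,936 (cap binds)
Community College District: $522,936 × 0.0049 = $2,562.3864
Windmere County: $522,936 × 0.00532 = $2,782.01952
Total = $5,344.40592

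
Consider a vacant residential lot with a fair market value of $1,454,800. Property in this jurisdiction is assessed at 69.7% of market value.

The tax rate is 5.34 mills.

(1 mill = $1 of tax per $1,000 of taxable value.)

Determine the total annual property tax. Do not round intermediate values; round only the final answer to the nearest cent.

Assessed value = $1,454,800 × 0.697 = $1,013,995.6
Tax = $1,013,995.6 × 0.00534 = $5,414.736504

$5,414.74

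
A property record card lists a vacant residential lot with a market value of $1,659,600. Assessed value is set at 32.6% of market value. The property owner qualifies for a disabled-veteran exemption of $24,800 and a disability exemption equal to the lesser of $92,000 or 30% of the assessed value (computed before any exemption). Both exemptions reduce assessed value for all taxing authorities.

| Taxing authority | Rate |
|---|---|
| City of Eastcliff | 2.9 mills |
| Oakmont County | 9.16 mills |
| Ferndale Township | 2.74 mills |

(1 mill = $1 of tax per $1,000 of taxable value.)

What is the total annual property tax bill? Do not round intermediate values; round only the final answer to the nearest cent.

Assessed value = $1,659,600 × 0.326 = $541,029.6
Disability exemption = min($92,000, 30% × $541,029.6) = min($92,000, $162,308.88) = $92,000 (dollar cap binds)
Taxable value = $541,029.6 − $24,800 − $92,000 = $424,229.6
City of Eastcliff: $424,229.6 × 0.0029 = $1,230.26584
Oakmont County: $424,229.6 × 0.00916 = $3,885.943136
Ferndale Township: $424,229.6 × 0.00274 = $1,162.389104
Total = $6,278.59808

$6,278.60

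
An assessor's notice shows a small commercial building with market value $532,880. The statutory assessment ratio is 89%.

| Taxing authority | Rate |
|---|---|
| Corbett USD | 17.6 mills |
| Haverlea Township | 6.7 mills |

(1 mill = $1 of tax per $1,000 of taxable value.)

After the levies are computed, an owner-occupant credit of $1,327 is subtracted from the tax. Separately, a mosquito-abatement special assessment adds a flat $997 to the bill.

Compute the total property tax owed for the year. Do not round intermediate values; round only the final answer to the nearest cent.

Assessed value = $532,880 × 0.89 = $474,263.2
Corbett USD: $474,263.2 × 0.0176 = $8,347.03232
Haverlea Township: $474,263.2 × 0.0067 = $3,177.56344
Levies subtotal = $11,524.59576
After credit = $11,524.59576 − $1,327 = $10,197.59576
Total = $10,197.59576 + $997 = $11,194.59576

$11,194.60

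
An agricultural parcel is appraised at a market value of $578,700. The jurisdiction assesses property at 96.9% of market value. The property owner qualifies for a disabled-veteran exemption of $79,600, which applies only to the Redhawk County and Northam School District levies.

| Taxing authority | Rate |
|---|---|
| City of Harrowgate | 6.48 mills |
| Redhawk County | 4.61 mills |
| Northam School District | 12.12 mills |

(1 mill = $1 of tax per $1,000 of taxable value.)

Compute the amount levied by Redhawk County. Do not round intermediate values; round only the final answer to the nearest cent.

$2,218.15

Assessed value = $578,700 × 0.969 = $560,760.3
Redhawk County taxable value = $560,760.3 − $79,600 = $481,160.3
Redhawk County levy = $481,160.3 × 0.00461 = $2,218.148983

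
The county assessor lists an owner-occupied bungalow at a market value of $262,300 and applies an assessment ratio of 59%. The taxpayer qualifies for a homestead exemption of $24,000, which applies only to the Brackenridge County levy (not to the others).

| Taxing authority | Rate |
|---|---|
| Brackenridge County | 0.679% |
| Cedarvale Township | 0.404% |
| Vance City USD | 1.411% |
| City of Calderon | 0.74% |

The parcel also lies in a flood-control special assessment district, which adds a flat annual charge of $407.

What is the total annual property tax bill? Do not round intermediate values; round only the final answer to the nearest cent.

Assessed value = $262,300 × 0.59 = $154,757
Brackenridge County: ($154,757 − $24,000) × 0.00679 = $130,757 × 0.00679 = $887.84003
Cedarvale Township: $154,757 × 0.00404 = $625.21828
Vance City USD: $154,757 × 0.01411 = $2,183.62127
City of Calderon: $154,757 × 0.0074 = $1,145.2018
Levies subtotal = $4,841.88138
Total = $4,841.88138 + $407 = $5,248.88138

$5,248.88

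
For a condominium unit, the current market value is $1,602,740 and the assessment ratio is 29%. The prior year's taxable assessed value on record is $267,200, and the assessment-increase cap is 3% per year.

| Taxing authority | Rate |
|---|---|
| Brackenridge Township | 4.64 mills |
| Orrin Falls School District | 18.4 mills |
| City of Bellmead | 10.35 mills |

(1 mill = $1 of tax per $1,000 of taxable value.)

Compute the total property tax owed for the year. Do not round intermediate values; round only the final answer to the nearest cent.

Uncapped assessed value = $1,602,740 × 0.29 = $464,794.6
Cap limit = $267,200 × 1.03 = $275,216
Taxable assessed value = min($464,794.6, $275,216) = $275,216 (cap binds)
Brackenridge Township: $275,216 × 0.00464 = $1,277.00224
Orrin Falls School District: $275,216 × 0.0184 = $5,063.9744
City of Bellmead: $275,216 × 0.01035 = $2,848.4856
Total = $9,189.46224

$9,189.46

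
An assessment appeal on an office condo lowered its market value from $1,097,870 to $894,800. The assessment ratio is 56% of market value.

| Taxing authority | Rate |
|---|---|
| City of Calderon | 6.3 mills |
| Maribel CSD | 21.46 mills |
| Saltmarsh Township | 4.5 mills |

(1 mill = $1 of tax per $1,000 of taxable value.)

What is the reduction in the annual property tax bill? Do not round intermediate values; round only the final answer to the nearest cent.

Old assessed value = $1,097,870 × 0.56 = $614,807.2
New assessed value = $894,800 × 0.56 = $501,088
Combined rate = 0.0063 + 0.02146 + 0.0045 = 0.03226
Old tax = $614,807.2 × 0.03226 = $19,833.680272
New tax = $501,088 × 0.03226 = $16,165.09888
Reduction = $19,833.680272 − $16,165.09888 = $3,668.581392

$3,668.58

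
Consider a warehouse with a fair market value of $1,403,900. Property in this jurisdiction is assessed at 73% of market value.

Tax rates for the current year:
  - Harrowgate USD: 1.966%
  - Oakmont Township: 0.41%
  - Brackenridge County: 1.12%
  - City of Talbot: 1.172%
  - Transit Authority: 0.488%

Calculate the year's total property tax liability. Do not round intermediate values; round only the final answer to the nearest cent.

$52,841.11

Assessed value = $1,403,900 × 0.73 = $1,024,847
Harrowgate USD: $1,024,847 × 0.01966 = $20,148.49202
Oakmont Township: $1,024,847 × 0.0041 = $4,201.8727
Brackenridge County: $1,024,847 × 0.0112 = $11,478.2864
City of Talbot: $1,024,847 × 0.01172 = $12,011.20684
Transit Authority: $1,024,847 × 0.00488 = $5,001.25336
Total = $20,148.49202 + $4,201.8727 + $11,478.2864 + $12,011.20684 + $5,001.25336 = $52,841.11132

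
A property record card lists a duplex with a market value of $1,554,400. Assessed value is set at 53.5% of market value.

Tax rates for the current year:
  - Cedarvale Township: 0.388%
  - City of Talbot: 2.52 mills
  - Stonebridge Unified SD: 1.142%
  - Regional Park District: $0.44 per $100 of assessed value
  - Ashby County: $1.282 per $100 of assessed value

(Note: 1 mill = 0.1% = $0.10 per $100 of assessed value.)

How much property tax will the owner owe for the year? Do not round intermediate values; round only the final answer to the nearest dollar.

Assessed value = $1,554,400 × 0.535 = $831,604
Cedarvale Township: $831,604 × 0.00388 = $3,226.62352
City of Talbot: $831,604 × 0.00252 = $2,095.64208
Stonebridge Unified SD: $831,604 × 0.01142 = $9,496.91768
Regional Park District: $831,604 × 0.0044 = $3,659.0576
Ashby County: $831,604 × 0.01282 = $10,661.16328
Total = $29,139.40416

$29,139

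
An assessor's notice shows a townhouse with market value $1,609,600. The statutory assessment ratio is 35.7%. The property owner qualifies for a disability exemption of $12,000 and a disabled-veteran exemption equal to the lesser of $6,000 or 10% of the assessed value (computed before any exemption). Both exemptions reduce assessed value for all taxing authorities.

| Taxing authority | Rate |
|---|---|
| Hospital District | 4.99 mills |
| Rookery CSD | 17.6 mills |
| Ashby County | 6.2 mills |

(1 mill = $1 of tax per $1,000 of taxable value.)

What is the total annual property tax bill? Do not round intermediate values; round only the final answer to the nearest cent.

Assessed value = $1,609,600 × 0.357 = $574,627.2
Disabled-veteran exemption = min($6,000, 10% × $574,627.2) = min($6,000, $57,462.72) = $6,000 (dollar cap binds)
Taxable value = $574,627.2 − $12,000 − $6,000 = $556,627.2
Hospital District: $556,627.2 × 0.00499 = $2,777.569728
Rookery CSD: $556,627.2 × 0.0176 = $9,796.63872
Ashby County: $556,627.2 × 0.0062 = $3,451.08864
Total = $16,025.297088

$16,025.30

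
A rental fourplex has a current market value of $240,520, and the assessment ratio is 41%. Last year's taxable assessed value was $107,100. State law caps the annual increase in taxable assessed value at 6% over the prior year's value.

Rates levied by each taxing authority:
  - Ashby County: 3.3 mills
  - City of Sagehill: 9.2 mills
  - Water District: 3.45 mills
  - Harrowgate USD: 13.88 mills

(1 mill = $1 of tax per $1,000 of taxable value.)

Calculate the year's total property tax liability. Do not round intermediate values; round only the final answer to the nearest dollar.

$2,942

Uncapped assessed value = $240,520 × 0.41 = $98,613.2
Cap limit = $107,100 × 1.06 = $113,526
Taxable assessed value = min($98,613.2, $113,526) = $98,613.2 (cap does not bind)
Ashby County: $98,613.2 × 0.0033 = $325.42356
City of Sagehill: $98,613.2 × 0.0092 = $907.24144
Water District: $98,613.2 × 0.00345 = $340.21554
Harrowgate USD: $98,613.2 × 0.01388 = $1,368.751216
Total = $2,941.631756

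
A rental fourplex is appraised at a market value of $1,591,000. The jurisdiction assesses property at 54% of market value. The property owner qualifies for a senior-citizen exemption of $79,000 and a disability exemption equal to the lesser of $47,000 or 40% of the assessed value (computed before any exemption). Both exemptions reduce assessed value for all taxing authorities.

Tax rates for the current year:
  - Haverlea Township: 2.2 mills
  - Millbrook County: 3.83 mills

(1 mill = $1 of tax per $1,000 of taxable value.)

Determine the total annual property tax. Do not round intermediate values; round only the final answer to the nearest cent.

Assessed value = $1,591,000 × 0.54 = $859,140
Disability exemption = min($47,000, 40% × $859,140) = min($47,000, $343,656) = $47,000 (dollar cap binds)
Taxable value = $859,140 − $79,000 − $47,000 = $733,140
Haverlea Township: $733,140 × 0.0022 = $1,612.908
Millbrook County: $733,140 × 0.00383 = $2,807.9262
Total = $4,420.8342

$4,420.83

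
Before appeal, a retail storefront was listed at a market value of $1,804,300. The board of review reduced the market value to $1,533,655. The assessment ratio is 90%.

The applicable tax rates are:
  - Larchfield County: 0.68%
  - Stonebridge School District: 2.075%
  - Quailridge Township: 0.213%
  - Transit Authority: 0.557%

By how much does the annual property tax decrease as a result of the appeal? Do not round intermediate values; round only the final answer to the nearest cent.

Old assessed value = $1,804,300 × 0.9 = $1,623,870
New assessed value = $1,533,655 × 0.9 = $1,380,289.5
Combined rate = 0.0068 + 0.02075 + 0.00213 + 0.00557 = 0.03525
Old tax = $1,623,870 × 0.03525 = $57,241.4175
New tax = $1,380,289.5 × 0.03525 = $48,655.204875
Reduction = $57,241.4175 − $48,655.204875 = $8,586.212625

$8,586.21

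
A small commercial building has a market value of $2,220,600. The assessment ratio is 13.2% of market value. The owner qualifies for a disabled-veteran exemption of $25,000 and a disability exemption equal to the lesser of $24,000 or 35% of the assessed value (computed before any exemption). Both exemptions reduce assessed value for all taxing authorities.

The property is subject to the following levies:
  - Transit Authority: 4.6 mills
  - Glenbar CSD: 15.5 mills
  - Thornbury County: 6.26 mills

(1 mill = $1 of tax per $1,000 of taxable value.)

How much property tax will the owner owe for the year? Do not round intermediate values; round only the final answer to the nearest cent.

$6,434.98

Assessed value = $2,220,600 × 0.132 = $293,119.2
Disability exemption = min($24,000, 35% × $293,119.2) = min($24,000, $102,591.72) = $24,000 (dollar cap binds)
Taxable value = $293,119.2 − $25,000 − $24,000 = $244,119.2
Transit Authority: $244,119.2 × 0.0046 = $1,122.94832
Glenbar CSD: $244,119.2 × 0.0155 = $3,783.8476
Thornbury County: $244,119.2 × 0.00626 = $1,528.186192
Total = $6,434.982112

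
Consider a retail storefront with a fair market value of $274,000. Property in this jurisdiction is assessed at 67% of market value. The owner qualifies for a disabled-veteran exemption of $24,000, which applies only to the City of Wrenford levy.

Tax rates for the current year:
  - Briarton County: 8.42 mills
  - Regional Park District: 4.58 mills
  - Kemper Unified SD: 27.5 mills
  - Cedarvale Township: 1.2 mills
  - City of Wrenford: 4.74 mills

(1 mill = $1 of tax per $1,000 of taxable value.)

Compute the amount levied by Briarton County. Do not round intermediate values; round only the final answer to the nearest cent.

$1,545.74

Assessed value = $274,000 × 0.67 = $183,580
Briarton County taxable value = $183,580 (exemption does not apply)
Briarton County levy = $183,580 × 0.00842 = $1,545.7436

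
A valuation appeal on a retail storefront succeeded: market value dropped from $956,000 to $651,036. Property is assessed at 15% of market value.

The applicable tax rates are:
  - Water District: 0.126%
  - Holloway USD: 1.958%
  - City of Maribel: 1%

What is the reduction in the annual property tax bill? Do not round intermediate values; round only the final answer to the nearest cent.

Old assessed value = $956,000 × 0.15 = $143,400
New assessed value = $651,036 × 0.15 = $97,655.4
Combined rate = 0.00126 + 0.01958 + 0.01 = 0.03084
Old tax = $143,400 × 0.03084 = $4,422.456
New tax = $97,655.4 × 0.03084 = $3,011.692536
Reduction = $4,422.456 − $3,011.692536 = $1,410.763464

$1,410.76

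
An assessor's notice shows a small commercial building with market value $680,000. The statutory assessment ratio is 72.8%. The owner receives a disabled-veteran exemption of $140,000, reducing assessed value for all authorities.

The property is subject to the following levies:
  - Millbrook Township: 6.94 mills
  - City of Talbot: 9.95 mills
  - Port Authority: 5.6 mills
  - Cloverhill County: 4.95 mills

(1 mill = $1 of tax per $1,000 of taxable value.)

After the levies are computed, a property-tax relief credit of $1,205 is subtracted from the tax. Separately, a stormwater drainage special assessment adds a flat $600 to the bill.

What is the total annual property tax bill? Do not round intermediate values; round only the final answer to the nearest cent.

Assessed value = $680,000 × 0.728 = $495,040
Taxable value = $495,040 − $140,000 = $355,040
Millbrook Township: $355,040 × 0.00694 = $2,463.9776
City of Talbot: $355,040 × 0.00995 = $3,532.648
Port Authority: $355,040 × 0.0056 = $1,988.224
Cloverhill County: $355,040 × 0.00495 = $1,757.448
Levies subtotal = $9,742.2976
After credit = $9,742.2976 − $1,205 = $8,537.2976
Total = $8,537.2976 + $600 = $9,137.2976

$9,137.30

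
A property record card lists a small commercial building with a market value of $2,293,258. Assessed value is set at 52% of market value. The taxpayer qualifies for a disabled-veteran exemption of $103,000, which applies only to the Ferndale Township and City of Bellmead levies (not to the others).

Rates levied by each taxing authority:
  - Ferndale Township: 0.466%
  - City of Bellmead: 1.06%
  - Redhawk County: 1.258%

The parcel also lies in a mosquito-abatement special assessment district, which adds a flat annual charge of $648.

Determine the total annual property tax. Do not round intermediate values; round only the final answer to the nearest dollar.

$32,275

Assessed value = $2,293,258 × 0.52 = $1,192,494.16
Ferndale Township: ($1,192,494.16 − $103,000) × 0.00466 = $1,089,494.16 × 0.00466 = $5,077.0427856
City of Bellmead: ($1,192,494.16 − $103,000) × 0.0106 = $1,089,494.16 × 0.0106 = $11,548.638096
Redhawk County: $1,192,494.16 × 0.01258 = $15,001.5765328
Levies subtotal = $31,627.2574144
Total = $31,627.2574144 + $648 = $32,275.2574144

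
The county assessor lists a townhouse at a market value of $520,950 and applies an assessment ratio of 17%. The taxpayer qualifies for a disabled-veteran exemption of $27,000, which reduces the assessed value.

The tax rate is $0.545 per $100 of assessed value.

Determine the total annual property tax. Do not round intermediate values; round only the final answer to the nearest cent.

Assessed value = $520,950 × 0.17 = $88,561.5
Taxable value = $88,561.5 − $27,000 = $61,561.5
Tax = $61,561.5 × 0.00545 = $335.510175

$335.51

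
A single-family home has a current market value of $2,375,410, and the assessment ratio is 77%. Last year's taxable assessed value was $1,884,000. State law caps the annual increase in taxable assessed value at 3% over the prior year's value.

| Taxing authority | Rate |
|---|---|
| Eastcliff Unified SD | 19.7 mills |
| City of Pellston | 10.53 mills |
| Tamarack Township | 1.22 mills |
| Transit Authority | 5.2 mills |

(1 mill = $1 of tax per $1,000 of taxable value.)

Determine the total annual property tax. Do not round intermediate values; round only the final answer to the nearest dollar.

$67,035

Uncapped assessed value = $2,375,410 × 0.77 = $1,829,065.7
Cap limit = $1,884,000 × 1.03 = $1,940,520
Taxable assessed value = min($1,829,065.7, $1,940,520) = $1,829,065.7 (cap does not bind)
Eastcliff Unified SD: $1,829,065.7 × 0.0197 = $36,032.59429
City of Pellston: $1,829,065.7 × 0.01053 = $19,260.061821
Tamarack Township: $1,829,065.7 × 0.00122 = $2,231.460154
Transit Authority: $1,829,065.7 × 0.0052 = $9,511.14164
Total = $67,035.257905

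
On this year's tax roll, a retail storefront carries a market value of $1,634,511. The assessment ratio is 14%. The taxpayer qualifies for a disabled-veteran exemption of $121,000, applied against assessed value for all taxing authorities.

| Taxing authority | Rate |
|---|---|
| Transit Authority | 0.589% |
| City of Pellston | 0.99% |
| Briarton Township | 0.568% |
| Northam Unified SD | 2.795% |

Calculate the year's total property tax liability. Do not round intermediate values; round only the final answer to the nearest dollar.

Assessed value = $1,634,511 × 0.14 = $228,831.54
Taxable value = $228,831.54 − $121,000 = $107,831.54
Transit Authority: $107,831.54 × 0.00589 = $635.1277706
City of Pellston: $107,831.54 × 0.0099 = $1,067.532246
Briarton Township: $107,831.54 × 0.00568 = $612.4831472
Northam Unified SD: $107,831.54 × 0.02795 = $3,013.891543
Total = $635.1277706 + $1,067.532246 + $612.4831472 + $3,013.891543 = $5,329.0347068

$5,329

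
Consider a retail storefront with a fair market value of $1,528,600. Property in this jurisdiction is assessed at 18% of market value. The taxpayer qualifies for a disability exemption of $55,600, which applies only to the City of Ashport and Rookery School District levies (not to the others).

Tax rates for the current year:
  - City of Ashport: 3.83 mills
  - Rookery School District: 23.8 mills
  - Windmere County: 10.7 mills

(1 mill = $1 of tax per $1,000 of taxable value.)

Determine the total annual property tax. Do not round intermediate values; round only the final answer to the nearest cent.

Assessed value = $1,528,600 × 0.18 = $275,148
City of Ashport: ($275,148 − $55,600) × 0.00383 = $219,548 × 0.00383 = $840.86884
Rookery School District: ($275,148 − $55,600) × 0.0238 = $219,548 × 0.0238 = $5,225.2424
Windmere County: $275,148 × 0.0107 = $2,944.0836
Total = $9,010.19484

$9,010.19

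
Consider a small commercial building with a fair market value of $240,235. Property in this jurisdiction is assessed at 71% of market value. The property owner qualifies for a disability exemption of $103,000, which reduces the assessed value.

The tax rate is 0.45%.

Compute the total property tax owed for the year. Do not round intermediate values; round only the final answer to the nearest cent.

$304.05

Assessed value = $240,235 × 0.71 = $170,566.85
Taxable value = $170,566.85 − $103,000 = $67,566.85
Tax = $67,566.85 × 0.0045 = $304.050825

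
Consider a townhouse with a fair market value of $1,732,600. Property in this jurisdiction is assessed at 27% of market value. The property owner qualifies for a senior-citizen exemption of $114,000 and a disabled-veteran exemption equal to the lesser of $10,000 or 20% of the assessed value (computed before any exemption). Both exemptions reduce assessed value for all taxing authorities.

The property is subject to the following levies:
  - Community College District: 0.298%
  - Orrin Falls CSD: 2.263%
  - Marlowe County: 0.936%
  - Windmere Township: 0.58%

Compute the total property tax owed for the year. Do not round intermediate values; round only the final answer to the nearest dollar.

$14,017

Assessed value = $1,732,600 × 0.27 = $467,802
Disabled-veteran exemption = min($10,000, 20% × $467,802) = min($10,000, $93,560.4) = $10,000 (dollar cap binds)
Taxable value = $467,802 − $114,000 − $10,000 = $343,802
Community College District: $343,802 × 0.00298 = $1,024.52996
Orrin Falls CSD: $343,802 × 0.02263 = $7,780.23926
Marlowe County: $343,802 × 0.00936 = $3,217.98672
Windmere Township: $343,802 × 0.0058 = $1,994.0516
Total = $14,016.80754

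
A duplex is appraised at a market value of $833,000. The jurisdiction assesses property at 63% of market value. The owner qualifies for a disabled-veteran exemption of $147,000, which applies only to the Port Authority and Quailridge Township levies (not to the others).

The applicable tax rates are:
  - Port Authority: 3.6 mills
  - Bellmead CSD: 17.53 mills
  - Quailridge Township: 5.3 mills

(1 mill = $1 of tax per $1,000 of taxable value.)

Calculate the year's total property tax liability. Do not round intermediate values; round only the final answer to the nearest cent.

$12,561.90

Assessed value = $833,000 × 0.63 = $524,790
Port Authority: ($524,790 − $147,000) × 0.0036 = $377,790 × 0.0036 = $1,360.044
Bellmead CSD: $524,790 × 0.01753 = $9,199.5687
Quailridge Township: ($524,790 − $147,000) × 0.0053 = $377,790 × 0.0053 = $2,002.287
Total = $12,561.8997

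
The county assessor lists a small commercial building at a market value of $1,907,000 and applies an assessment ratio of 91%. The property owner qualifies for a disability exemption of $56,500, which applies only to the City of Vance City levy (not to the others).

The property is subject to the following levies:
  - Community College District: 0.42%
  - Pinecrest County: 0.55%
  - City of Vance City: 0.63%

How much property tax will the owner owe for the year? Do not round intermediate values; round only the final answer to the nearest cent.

$27,409.97

Assessed value = $1,907,000 × 0.91 = $1,735,370
Community College District: $1,735,370 × 0.0042 = $7,288.554
Pinecrest County: $1,735,370 × 0.0055 = $9,544.535
City of Vance City: ($1,735,370 − $56,500) × 0.0063 = $1,678,870 × 0.0063 = $10,576.881
Total = $27,409.97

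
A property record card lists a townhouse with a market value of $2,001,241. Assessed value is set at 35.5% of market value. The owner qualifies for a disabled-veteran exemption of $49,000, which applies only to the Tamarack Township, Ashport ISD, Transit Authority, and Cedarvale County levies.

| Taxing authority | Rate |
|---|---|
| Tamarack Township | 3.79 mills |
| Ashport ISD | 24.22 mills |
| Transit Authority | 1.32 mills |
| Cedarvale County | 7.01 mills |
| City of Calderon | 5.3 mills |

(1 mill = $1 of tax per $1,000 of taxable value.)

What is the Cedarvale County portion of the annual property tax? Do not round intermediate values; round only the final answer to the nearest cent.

$4,636.70

Assessed value = $2,001,241 × 0.355 = $710,440.555
Cedarvale County taxable value = $710,440.555 − $49,000 = $661,440.555
Cedarvale County levy = $661,440.555 × 0.00701 = $4,636.69829055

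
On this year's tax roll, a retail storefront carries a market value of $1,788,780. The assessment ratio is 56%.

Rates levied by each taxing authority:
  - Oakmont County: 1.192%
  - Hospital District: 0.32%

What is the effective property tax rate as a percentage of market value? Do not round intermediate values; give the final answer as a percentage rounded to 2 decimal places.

0.85%

Assessed value = $1,788,780 × 0.56 = $1,001,716.8
Oakmont County: $1,001,716.8 × 0.01192 = $11,940.464256
Hospital District: $1,001,716.8 × 0.0032 = $3,205.49376
Total tax = $15,145.958016
Effective rate = $15,145.958016 ÷ $1,788,780 = 0.85% of market value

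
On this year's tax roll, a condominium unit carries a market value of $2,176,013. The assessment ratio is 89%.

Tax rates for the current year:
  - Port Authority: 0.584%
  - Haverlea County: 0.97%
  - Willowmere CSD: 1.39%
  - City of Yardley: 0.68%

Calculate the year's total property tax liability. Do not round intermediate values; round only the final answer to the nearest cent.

$70,184.25

Assessed value = $2,176,013 × 0.89 = $1,936,651.57
Port Authority: $1,936,651.57 × 0.00584 = $11,310.0451688
Haverlea County: $1,936,651.57 × 0.0097 = $18,785.520229
Willowmere CSD: $1,936,651.57 × 0.0139 = $26,919.456823
City of Yardley: $1,936,651.57 × 0.0068 = $13,169.230676
Total = $11,310.0451688 + $18,785.520229 + $26,919.456823 + $13,169.230676 = $70,184.2528968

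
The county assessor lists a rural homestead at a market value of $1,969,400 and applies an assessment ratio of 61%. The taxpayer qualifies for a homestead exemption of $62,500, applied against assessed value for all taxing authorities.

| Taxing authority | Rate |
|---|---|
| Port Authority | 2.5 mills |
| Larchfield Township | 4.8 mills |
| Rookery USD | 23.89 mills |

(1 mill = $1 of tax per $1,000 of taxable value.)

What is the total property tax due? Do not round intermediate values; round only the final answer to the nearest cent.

$35,520.23

Assessed value = $1,969,400 × 0.61 = $1,201,334
Taxable value = $1,201,334 − $62,500 = $1,138,834
Port Authority: $1,138,834 × 0.0025 = $2,847.085
Larchfield Township: $1,138,834 × 0.0048 = $5,466.4032
Rookery USD: $1,138,834 × 0.02389 = $27,206.74426
Total = $2,847.085 + $5,466.4032 + $27,206.74426 = $35,520.23246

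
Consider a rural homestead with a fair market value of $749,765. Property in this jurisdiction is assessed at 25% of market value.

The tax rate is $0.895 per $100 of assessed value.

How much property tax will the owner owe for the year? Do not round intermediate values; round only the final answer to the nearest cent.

$1,677.60

Assessed value = $749,765 × 0.25 = $187,441.25
Tax = $187,441.25 × 0.00895 = $1,677.5991875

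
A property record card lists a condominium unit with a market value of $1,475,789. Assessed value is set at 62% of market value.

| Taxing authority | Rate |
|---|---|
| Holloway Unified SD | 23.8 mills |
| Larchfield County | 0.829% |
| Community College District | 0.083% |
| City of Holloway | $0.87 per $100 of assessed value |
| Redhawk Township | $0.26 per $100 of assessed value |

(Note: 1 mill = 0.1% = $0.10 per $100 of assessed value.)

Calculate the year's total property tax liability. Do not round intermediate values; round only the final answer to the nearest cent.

Assessed value = $1,475,789 × 0.62 = $914,989.18
Holloway Unified SD: $914,989.18 × 0.0238 = $21,776.742484
Larchfield County: $914,989.18 × 0.00829 = $7,585.2603022
Community College District: $914,989.18 × 0.00083 = $759.4410194
City of Holloway: $914,989.18 × 0.0087 = $7,960.405866
Redhawk Township: $914,989.18 × 0.0026 = $2,378.971868
Total = $40,460.8215396

$40,460.82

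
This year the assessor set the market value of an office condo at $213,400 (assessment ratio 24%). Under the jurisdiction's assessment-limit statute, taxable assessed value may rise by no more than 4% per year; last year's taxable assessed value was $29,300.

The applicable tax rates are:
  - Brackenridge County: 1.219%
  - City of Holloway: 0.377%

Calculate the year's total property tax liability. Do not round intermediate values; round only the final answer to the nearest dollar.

$486

Uncapped assessed value = $213,400 × 0.24 = $51,216
Cap limit = $29,300 × 1.04 = $30,472
Taxable assessed value = min($51,216, $30,472) = $30,472 (cap binds)
Brackenridge County: $30,472 × 0.01219 = $371.45368
City of Holloway: $30,472 × 0.00377 = $114.87944
Total = $486.33312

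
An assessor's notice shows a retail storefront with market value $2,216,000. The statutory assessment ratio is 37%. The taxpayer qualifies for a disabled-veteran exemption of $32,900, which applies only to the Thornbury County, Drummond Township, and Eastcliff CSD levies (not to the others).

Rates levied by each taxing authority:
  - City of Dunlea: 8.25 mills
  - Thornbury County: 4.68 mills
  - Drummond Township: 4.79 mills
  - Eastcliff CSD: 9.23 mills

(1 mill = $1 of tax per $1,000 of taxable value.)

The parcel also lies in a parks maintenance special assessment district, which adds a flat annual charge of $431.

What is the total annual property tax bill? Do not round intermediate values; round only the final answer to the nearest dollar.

$21,913

Assessed value = $2,216,000 × 0.37 = $819,920
City of Dunlea: $819,920 × 0.00825 = $6,764.34
Thornbury County: ($819,920 − $32,900) × 0.00468 = $787,020 × 0.00468 = $3,683.2536
Drummond Township: ($819,920 − $32,900) × 0.00479 = $787,020 × 0.00479 = $3,769.8258
Eastcliff CSD: ($819,920 − $32,900) × 0.00923 = $787,020 × 0.00923 = $7,264.1946
Levies subtotal = $21,481.614
Total = $21,481.614 + $431 = $21,912.614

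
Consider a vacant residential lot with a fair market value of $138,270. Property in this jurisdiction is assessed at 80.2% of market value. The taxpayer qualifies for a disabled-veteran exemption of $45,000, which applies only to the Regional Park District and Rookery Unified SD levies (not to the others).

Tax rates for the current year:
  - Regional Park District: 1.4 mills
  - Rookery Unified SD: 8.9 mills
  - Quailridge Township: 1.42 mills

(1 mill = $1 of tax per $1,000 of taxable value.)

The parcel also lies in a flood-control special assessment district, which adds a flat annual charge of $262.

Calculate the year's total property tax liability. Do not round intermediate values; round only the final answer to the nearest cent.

Assessed value = $138,270 × 0.802 = $110,892.54
Regional Park District: ($110,892.54 − $45,000) × 0.0014 = $65,892.54 × 0.0014 = $92.249556
Rookery Unified SD: ($110,892.54 − $45,000) × 0.0089 = $65,892.54 × 0.0089 = $586.443606
Quailridge Township: $110,892.54 × 0.00142 = $157.4674068
Levies subtotal = $836.1605688
Total = $836.1605688 + $262 = $1,098.1605688

$1,098.16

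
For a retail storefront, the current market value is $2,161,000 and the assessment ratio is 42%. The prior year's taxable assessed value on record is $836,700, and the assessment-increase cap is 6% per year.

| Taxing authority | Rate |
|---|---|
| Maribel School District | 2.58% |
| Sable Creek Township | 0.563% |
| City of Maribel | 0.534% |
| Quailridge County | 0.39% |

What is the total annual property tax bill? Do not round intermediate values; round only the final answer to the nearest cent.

Uncapped assessed value = $2,161,000 × 0.42 = $907,620
Cap limit = $836,700 × 1.06 = $886,902
Taxable assessed value = min($907,620, $886,902) = $886,902 (cap binds)
Maribel School District: $886,902 × 0.0258 = $22,882.0716
Sable Creek Township: $886,902 × 0.00563 = $4,993.25826
City of Maribel: $886,902 × 0.00534 = $4,736.05668
Quailridge County: $886,902 × 0.0039 = $3,458.9178
Total = $36,070.30434

$36,070.30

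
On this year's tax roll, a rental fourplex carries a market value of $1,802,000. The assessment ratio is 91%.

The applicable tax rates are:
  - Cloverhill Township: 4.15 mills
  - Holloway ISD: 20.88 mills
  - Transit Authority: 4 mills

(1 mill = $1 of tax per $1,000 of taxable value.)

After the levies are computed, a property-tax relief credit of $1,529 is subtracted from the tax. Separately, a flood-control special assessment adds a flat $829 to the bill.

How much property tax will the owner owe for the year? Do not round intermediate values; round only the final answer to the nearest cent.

$46,903.97

Assessed value = $1,802,000 × 0.91 = $1,639,820
Cloverhill Township: $1,639,820 × 0.00415 = $6,805.253
Holloway ISD: $1,639,820 × 0.02088 = $34,239.4416
Transit Authority: $1,639,820 × 0.004 = $6,559.28
Levies subtotal = $47,603.9746
After credit = $47,603.9746 − $1,529 = $46,074.9746
Total = $46,074.9746 + $829 = $46,903.9746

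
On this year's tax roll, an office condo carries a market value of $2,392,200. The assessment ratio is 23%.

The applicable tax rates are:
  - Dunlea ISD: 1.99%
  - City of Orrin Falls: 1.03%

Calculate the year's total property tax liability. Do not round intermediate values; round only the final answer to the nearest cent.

$16,616.22

Assessed value = $2,392,200 × 0.23 = $550,206
Dunlea ISD: $550,206 × 0.0199 = $10,949.0994
City of Orrin Falls: $550,206 × 0.0103 = $5,667.1218
Total = $10,949.0994 + $5,667.1218 = $16,616.2212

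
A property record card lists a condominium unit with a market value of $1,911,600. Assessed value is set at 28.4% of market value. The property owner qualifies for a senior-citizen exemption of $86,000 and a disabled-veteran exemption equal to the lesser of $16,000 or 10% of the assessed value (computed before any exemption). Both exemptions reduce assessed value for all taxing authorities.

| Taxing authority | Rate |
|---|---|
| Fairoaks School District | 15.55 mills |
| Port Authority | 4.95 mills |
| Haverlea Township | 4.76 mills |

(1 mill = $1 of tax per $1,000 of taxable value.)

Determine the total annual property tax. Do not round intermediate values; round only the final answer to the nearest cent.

Assessed value = $1,911,600 × 0.284 = $542,894.4
Disabled-veteran exemption = min($16,000, 10% × $542,894.4) = min($16,000, $54,289.44) = $16,000 (dollar cap binds)
Taxable value = $542,894.4 − $86,000 − $16,000 = $440,894.4
Fairoaks School District: $440,894.4 × 0.01555 = $6,855.90792
Port Authority: $440,894.4 × 0.00495 = $2,182.42728
Haverlea Township: $440,894.4 × 0.00476 = $2,098.657344
Total = $11,136.992544

$11,136.99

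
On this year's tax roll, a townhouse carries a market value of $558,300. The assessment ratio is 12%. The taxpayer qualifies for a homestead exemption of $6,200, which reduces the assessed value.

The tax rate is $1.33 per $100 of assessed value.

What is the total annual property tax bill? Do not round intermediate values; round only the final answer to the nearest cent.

$808.59

Assessed value = $558,300 × 0.12 = $66,996
Taxable value = $66,996 − $6,200 = $60,796
Tax = $60,796 × 0.0133 = $808.5868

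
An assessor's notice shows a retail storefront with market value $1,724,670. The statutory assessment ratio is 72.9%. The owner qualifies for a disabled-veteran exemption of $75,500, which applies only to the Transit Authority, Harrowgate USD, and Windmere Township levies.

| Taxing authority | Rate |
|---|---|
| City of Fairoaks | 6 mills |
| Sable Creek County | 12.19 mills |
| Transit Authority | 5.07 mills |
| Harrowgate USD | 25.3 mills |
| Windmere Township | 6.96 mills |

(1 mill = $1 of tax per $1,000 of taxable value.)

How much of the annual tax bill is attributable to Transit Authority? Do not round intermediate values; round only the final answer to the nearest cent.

Assessed value = $1,724,670 × 0.729 = $1,257,284.43
Transit Authority taxable value = $1,257,284.43 − $75,500 = $1,181,784.43
Transit Authority levy = $1,181,784.43 × 0.00507 = $5,991.6470601

$5,991.65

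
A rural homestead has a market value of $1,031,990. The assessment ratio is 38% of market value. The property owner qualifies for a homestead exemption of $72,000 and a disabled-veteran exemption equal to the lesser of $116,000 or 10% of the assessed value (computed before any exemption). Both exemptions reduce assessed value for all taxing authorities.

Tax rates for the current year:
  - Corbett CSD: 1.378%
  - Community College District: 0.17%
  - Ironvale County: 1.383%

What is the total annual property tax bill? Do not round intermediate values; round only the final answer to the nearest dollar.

$8,234

Assessed value = $1,031,990 × 0.38 = $392,156.2
Disabled-veteran exemption = min($116,000, 10% × $392,156.2) = min($116,000, $39,215.62) = $39,215.62 (percentage binds)
Taxable value = $392,156.2 − $72,000 − $39,215.62 = $280,940.58
Corbett CSD: $280,940.58 × 0.01378 = $3,871.3611924
Community College District: $280,940.58 × 0.0017 = $477.598986
Ironvale County: $280,940.58 × 0.01383 = $3,885.4082214
Total = $8,234.3683998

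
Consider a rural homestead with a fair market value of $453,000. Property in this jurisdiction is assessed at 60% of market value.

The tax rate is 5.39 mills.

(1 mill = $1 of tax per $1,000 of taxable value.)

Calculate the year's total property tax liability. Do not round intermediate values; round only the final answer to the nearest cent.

Assessed value = $453,000 × 0.6 = $271,800
Tax = $271,800 × 0.00539 = $1,465.002

$1,465.00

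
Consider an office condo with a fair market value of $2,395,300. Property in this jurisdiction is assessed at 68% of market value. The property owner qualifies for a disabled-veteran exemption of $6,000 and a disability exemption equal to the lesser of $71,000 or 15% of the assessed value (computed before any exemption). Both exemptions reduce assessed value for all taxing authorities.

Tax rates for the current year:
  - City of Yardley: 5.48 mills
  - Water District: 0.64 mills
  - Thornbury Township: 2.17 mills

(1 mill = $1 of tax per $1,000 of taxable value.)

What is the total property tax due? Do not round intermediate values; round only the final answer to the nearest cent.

Assessed value = $2,395,300 × 0.68 = $1,628,804
Disability exemption = min($71,000, 15% × $1,628,804) = min($71,000, $244,320.6) = $71,000 (dollar cap binds)
Taxable value = $1,628,804 − $6,000 − $71,000 = $1,551,804
City of Yardley: $1,551,804 × 0.00548 = $8,503.88592
Water District: $1,551,804 × 0.00064 = $993.15456
Thornbury Township: $1,551,804 × 0.00217 = $3,367.41468
Total = $12,864.45516

$12,864.46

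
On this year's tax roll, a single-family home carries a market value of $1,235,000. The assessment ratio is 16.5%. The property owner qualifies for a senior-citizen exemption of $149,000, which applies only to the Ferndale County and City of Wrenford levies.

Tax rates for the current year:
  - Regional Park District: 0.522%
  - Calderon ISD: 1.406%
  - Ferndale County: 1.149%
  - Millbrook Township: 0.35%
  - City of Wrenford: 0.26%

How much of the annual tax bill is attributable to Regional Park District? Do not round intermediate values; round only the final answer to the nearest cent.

Assessed value = $1,235,000 × 0.165 = $203,775
Regional Park District taxable value = $203,775 (exemption does not apply)
Regional Park District levy = $203,775 × 0.00522 = $1,063.7055

$1,063.71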